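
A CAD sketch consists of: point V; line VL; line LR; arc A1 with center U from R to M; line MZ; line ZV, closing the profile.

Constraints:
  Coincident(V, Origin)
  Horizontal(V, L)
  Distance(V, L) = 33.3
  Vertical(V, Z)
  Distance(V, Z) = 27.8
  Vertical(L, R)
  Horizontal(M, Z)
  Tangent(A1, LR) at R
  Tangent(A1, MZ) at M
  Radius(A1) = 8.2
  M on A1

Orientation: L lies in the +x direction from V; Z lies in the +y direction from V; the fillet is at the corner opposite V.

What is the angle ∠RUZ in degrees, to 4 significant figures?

161.9°

V is at the origin; V and L share the same y with |VL| = 33.3 and L on the +x side, so L = (33.30, 0.000). VZ is vertical with |VZ| = 27.8 and Z on the +y side, so Z = (0.000, 27.80). The virtual corner opposite V is at (33.30, 27.80). The tangent condition forces UR to be normal to LR and since A1 is tangent to MZ there, UM ⟂ MZ, with radius 8.2, so the center U sits 8.2 in from both sides at U = (25.10, 19.60). That places the tangent points at R = (33.30, 19.60) on LR and M = (25.10, 27.80) on MZ. Then cos ∠RUZ = UR·UZ / (|UR||UZ|), giving 161.9°.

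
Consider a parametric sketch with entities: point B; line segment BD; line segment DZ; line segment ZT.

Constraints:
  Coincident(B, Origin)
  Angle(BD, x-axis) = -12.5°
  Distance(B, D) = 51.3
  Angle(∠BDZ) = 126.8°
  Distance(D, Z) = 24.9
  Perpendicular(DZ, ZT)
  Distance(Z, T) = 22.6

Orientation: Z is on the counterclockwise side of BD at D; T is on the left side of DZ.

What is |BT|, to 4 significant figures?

58.62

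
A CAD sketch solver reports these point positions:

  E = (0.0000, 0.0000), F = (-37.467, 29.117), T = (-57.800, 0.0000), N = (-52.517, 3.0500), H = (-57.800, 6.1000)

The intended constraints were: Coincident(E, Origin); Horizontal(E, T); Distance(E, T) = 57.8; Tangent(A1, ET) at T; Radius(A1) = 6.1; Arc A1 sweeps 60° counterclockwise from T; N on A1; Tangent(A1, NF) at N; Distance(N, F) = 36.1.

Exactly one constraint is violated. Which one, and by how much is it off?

Distance(N, F) = 36.1 — off by 6.00.

E = (0.00, 0.00) ✓; E.y = 0.00, T.y = 0.00 ✓; |ET| = 57.80 ✓; ∠(HT, TE) = 90.00° ✓; |HT| = 6.100 ✓; bearing(H→N) − bearing(H→T) = 60.00° ✓; |HN| = 6.100 ✓; ∠(HN, NF) = 90.00° ✓; |NF| = 30.10 ✗.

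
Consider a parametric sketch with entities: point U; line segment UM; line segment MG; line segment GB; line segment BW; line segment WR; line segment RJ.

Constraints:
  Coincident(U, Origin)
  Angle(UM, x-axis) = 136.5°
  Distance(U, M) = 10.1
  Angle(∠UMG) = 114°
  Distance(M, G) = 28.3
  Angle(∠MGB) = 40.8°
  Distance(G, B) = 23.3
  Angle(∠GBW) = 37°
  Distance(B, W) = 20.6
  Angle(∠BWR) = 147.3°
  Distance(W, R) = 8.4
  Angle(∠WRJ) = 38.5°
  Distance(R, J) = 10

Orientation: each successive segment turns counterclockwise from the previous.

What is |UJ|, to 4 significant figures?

26.00

U is at the origin; UM runs at 136.5° with length 10.1, so M = (-7.326, 6.952). ∠UMG = 114.0° gives MG at -157.5° from the x-axis; with |MG| = 28.3, G = (-33.47, -3.878). ∠MGB = 40.8° gives GB at -18.30° from the x-axis; with |GB| = 23.3, B = (-11.35, -11.19). ∠GBW = 37.0° gives BW at 124.7° from the x-axis; with |BW| = 20.6, W = (-23.08, 5.743). ∠BWR = 147.3° gives WR at 157.4° from the x-axis; with |WR| = 8.4, R = (-30.83, 8.971). ∠WRJ = 38.5° gives RJ at -61.10° from the x-axis; with |RJ| = 10.0, J = (-26.00, 0.2160). Then |UJ| = |J − U| = 26.00.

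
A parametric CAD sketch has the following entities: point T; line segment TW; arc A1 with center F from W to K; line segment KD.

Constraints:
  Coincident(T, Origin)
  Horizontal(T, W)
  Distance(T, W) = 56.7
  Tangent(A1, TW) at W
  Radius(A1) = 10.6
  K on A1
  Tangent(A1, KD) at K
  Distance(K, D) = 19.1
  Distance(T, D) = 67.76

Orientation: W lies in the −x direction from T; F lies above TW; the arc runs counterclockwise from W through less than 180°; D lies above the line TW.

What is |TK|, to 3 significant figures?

51.1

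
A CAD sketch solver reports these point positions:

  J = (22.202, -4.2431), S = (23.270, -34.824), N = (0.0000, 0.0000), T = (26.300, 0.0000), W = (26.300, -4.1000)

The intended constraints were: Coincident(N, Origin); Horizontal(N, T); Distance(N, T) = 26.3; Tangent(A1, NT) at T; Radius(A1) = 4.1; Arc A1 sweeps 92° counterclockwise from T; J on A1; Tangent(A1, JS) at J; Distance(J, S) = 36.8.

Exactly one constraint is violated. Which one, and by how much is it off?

Distance(J, S) = 36.8 — off by 6.20.

N = (0.00, 0.00) ✓; N.y = 0.00, T.y = 0.00 ✓; |NT| = 26.30 ✓; ∠(WT, TN) = 90.00° ✓; |WT| = 4.100 ✓; bearing(W→J) − bearing(W→T) = 92.00° ✓; |WJ| = 4.100 ✓; ∠(WJ, JS) = 90.00° ✓; |JS| = 30.60 ✗.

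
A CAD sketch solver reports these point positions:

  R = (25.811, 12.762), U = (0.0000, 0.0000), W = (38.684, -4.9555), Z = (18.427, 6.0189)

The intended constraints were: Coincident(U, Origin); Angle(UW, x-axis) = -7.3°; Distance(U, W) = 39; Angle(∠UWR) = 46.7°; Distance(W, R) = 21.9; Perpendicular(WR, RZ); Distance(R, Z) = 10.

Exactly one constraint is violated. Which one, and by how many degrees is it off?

Perpendicular(WR, RZ) — off by 6.40°.

U = (0.00, 0.00) ✓; UW at -7.300° ✓; |UW| = 39.00 ✓; ∠UWR = 46.70° ✓; |WR| = 21.90 ✓; ∠(WR, RZ) = 96.40° ✗; |RZ| = 10.00 ✓.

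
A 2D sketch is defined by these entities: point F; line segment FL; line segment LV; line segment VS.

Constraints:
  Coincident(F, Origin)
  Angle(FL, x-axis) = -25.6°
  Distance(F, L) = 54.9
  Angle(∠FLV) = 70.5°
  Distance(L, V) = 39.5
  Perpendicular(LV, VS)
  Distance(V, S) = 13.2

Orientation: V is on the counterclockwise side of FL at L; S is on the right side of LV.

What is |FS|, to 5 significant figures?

68.315

F is at the origin; FL runs at -25.6° with length 54.9, so L = 54.9·(cos -25.6°, sin -25.6°) = (49.511, -23.722). ∠FLV = 70.5°, so LV runs at -25.6° + (180° − 70.5°) = 83.900° from the x-axis; with |LV| = 39.5, V = L + 39.5·(cos 83.900°, sin 83.900°) = (53.708, 15.555). The perpendicularity gives VS at right angles to LV; with |VS| = 13.2 on the right of LV, S = V + 13.2·(0.99434, -0.10626) = (66.833, 14.152). Then |FS| = |S − F| = 68.315.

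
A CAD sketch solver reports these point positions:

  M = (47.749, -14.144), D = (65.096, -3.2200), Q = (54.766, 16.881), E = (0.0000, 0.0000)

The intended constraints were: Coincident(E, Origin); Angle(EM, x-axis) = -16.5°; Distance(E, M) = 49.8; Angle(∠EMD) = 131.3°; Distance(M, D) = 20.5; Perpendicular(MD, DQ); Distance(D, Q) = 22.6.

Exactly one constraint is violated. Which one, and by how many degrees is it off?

Perpendicular(MD, DQ) — off by 5.00°.

E = (0.00, 0.00) ✓; EM at -16.50° ✓; |EM| = 49.80 ✓; ∠EMD = 131.3° ✓; |MD| = 20.50 ✓; ∠(MD, DQ) = 85.00° ✗; |DQ| = 22.60 ✓.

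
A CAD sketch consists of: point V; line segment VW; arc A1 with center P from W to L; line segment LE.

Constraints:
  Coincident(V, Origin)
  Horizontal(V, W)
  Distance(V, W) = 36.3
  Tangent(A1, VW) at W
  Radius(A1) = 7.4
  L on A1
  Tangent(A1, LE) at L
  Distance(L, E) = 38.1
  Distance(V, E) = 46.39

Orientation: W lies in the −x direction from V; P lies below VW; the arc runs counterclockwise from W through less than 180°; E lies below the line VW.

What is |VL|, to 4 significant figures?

43.84

V is at the origin; V and W share the same y with |VW| = 36.3 and W on the −x side, so W = (-36.30, 0.000). The tangent condition forces PW to be normal to VW, so P = W + (0, -7.4) = (-36.30, -7.400). Since PL ⟂ LE (tangency), |PE| = √(7.4² + 38.1²) = 38.81 regardless of where L sits on A1. So E lies on both circle(V, 46.39) and circle(P, 38.81); the below-VW intersection is E = (-19.19, -42.24). L is the foot of the tangent from E: L = (-42.20, -11.87).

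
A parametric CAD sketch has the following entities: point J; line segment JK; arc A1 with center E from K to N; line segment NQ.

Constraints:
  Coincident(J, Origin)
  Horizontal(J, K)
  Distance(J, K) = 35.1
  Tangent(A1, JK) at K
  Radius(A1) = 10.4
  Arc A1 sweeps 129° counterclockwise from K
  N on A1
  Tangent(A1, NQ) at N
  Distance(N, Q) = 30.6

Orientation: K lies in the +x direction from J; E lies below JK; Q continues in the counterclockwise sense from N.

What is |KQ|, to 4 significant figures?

42.23

On A1, K sits at bearing 90° from E; a 129° counterclockwise sweep puts N at bearing 219°, so N = E + 10.4·(cos 219°, sin 219°) = (27.02, -16.94). The tangent condition forces EN to be normal to NQ, so NQ runs along (−sin 219°, cos 219°); with |NQ| = 30.6, Q = (46.27, -40.73). Then |KQ| = |Q − K| = 42.23.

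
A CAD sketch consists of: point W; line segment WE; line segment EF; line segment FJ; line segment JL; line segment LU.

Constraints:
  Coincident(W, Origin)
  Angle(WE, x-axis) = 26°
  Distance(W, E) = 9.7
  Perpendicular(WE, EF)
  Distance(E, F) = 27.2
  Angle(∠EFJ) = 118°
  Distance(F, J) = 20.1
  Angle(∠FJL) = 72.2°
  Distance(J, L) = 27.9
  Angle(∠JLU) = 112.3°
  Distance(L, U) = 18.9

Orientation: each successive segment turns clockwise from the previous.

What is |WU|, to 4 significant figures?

3.110

∠FJL = 72.2° gives JL at 126.2° from the x-axis; with |JL| = 27.9, L = (-7.650, -13.94). ∠JLU = 112.3° gives LU at 58.50° from the x-axis; with |LU| = 18.9, U = (2.225, 2.173). Then |WU| = |U − W| = 3.110.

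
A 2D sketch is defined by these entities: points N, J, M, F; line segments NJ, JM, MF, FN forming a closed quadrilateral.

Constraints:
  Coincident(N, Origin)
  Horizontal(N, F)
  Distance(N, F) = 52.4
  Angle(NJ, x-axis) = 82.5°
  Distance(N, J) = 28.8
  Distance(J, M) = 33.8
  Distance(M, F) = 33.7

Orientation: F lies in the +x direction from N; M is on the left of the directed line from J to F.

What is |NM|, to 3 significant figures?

48.2

Checks: |JM| = 33.80 ✓; |MF| = 33.70 ✓.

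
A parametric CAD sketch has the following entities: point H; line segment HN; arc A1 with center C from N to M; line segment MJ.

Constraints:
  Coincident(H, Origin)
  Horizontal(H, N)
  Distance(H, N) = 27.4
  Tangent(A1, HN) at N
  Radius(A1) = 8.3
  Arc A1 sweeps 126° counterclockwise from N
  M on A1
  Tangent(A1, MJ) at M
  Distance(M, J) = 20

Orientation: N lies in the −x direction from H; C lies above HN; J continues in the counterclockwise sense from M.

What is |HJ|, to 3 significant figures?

43.8

H is at the origin; H and N share the same y with |HN| = 27.4 and N on the −x side, so N = (-27.4, 0.00). The tangent condition forces CN to be normal to HN, so C = N + (0, 8.3) = (-27.4, 8.30). On A1, N sits at bearing -90° from C; a 126° counterclockwise sweep puts M at bearing 36°, so M = C + 8.3·(cos 36°, sin 36°) = (-20.7, 13.2). The tangent condition forces CM to be normal to MJ, so MJ runs along (−sin 36°, cos 36°); with |MJ| = 20.0, J = (-32.4, 29.4). Then |HJ| = |J − H| = 43.8.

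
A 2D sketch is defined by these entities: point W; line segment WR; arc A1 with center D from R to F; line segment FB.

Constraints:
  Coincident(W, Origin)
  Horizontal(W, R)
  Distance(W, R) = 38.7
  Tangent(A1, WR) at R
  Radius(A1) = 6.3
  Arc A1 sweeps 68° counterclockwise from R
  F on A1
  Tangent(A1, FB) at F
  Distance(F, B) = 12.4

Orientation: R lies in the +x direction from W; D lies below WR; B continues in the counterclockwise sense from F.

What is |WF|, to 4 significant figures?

33.09

W is at the origin; WR is horizontal with |WR| = 38.7 and R on the +x side, so R = (38.70, 0.000). A1 meets WR tangentially, so DR is at right angles to WR, so D = R + (0, -6.3) = (38.70, -6.300). On A1, R sits at bearing 90° from D; a 68° counterclockwise sweep puts F at bearing 158°, so F = D + 6.3·(cos 158°, sin 158°) = (32.86, -3.940). Then |WF| = |F − W| = 33.09.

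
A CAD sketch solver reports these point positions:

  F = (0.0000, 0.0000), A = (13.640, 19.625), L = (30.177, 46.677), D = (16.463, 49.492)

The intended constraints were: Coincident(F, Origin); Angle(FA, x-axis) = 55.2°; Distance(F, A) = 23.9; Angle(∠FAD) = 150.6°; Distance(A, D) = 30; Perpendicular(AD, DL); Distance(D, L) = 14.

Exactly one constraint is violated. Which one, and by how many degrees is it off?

Perpendicular(AD, DL) — off by 6.20°.

F = (0.00, 0.00) ✓; FA at 55.20° ✓; |FA| = 23.90 ✓; ∠FAD = 150.6° ✓; |AD| = 30.00 ✓; ∠(AD, DL) = 96.20° ✗; |DL| = 14.00 ✓.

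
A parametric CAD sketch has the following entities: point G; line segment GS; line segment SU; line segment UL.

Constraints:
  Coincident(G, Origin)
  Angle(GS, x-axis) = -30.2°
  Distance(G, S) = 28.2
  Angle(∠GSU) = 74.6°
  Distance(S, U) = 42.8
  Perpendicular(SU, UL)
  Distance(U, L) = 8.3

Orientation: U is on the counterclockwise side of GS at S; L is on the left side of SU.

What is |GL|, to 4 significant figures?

40.05

G is at the origin; GS runs at -30.2° with length 28.2, so S = 28.2·(cos -30.2°, sin -30.2°) = (24.37, -14.19). ∠GSU = 74.6°, so SU runs at -30.2° + (180° − 74.6°) = 75.20° from the x-axis; with |SU| = 42.8, U = S + 42.8·(cos 75.20°, sin 75.20°) = (35.31, 27.19). SU is perpendicular to UL; with |UL| = 8.3 on the left of SU, L = U + 8.3·(-0.9668, 0.2554) = (27.28, 29.32). Then |GL| = |L − G| = 40.05.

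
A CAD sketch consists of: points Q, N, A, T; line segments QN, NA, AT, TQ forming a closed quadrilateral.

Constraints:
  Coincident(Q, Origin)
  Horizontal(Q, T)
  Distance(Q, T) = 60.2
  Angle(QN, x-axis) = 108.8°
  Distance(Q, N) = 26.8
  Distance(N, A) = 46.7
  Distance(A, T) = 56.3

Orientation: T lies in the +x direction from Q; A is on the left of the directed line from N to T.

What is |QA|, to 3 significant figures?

58.1

Q is at the origin; QT is horizontal with |QT| = 60.2 and T in +x, so T = (60.2, 0). QN runs at 108.8° with |QN| = 26.8, so N = (-8.64, 25.4). A is determined by |NA| = 46.7 and |AT| = 56.3 together: it lies at the intersection of circle(N, 46.7) and circle(T, 56.3). With |NT| = 73.4, the foot of the radical line on NT is 29.9 from N and the perpendicular offset is √(46.7² − 29.9²) = 35.8. Taking the left-of-NT solution: A = (31.9, 48.6).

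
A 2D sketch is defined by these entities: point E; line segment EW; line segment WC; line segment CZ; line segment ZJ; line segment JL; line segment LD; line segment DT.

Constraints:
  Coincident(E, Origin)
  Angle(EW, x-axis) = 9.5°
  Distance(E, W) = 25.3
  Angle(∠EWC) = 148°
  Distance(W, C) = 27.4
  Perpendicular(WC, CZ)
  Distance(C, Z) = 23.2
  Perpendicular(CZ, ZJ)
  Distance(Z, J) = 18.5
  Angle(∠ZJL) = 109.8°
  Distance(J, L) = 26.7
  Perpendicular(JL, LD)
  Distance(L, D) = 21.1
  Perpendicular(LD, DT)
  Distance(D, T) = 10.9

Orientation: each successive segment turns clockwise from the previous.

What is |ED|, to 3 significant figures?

46.9

∠ZJL = 109.8° gives JL at 87.3° from the x-axis; with |JL| = 26.7, L = (25.6, 6.01). The perpendicularity gives LD at right angles to JL, so LD runs at -2.70°; with |LD| = 21.1, D = (46.6, 5.01). Then |ED| = |D − E| = 46.9.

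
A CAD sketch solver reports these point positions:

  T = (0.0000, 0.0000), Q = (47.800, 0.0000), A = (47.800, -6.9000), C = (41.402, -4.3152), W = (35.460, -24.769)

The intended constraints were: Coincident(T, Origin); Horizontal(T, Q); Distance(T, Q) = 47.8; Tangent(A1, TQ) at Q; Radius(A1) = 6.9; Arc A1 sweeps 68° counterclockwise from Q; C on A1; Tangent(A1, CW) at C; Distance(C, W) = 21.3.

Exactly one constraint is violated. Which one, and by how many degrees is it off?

Tangent(A1, CW) at C — off by 5.80°.

T = (0.00, 0.00) ✓; T.y = 0.00, Q.y = 0.00 ✓; |TQ| = 47.80 ✓; ∠(AQ, QT) = 90.00° ✓; |AQ| = 6.900 ✓; bearing(A→C) − bearing(A→Q) = 68.00° ✓; |AC| = 6.900 ✓; ∠(AC, CW) = 84.20° ✗; |CW| = 21.30 ✓.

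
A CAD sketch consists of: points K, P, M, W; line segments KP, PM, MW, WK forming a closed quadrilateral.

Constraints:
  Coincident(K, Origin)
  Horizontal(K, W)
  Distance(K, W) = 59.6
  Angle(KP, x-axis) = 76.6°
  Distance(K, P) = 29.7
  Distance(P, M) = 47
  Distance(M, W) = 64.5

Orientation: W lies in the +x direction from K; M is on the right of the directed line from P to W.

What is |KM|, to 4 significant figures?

17.34

Checks: |PM| = 47.00 ✓; |MW| = 64.50 ✓.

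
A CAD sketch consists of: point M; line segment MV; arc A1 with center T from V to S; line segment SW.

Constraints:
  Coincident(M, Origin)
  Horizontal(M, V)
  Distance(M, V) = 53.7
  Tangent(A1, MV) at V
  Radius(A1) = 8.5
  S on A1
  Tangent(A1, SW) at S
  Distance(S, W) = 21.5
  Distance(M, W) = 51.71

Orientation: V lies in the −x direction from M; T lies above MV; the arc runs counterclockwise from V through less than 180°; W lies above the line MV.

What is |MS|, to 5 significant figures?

45.879

Checks: |TS| = 8.500 ✓; ∠(TS, SW) = 90.00° ✓; |SW| = 21.50 ✓; |MW| = 51.71 ✓.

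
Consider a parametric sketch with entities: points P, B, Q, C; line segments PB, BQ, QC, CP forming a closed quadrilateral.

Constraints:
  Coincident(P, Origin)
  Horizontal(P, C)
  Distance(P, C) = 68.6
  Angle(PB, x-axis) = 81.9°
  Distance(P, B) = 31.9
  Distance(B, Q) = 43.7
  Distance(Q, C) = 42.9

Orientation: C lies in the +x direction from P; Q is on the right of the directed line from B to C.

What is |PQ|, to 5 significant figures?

26.936

P is at the origin; P and C share the same y with |PC| = 68.6 and C in +x, so C = (68.6, 0). PB runs at 81.9° with |PB| = 31.9, so B = (4.4947, 31.582). Q is determined by |BQ| = 43.7 and |QC| = 42.9 together: it lies at the intersection of circle(B, 43.7) and circle(C, 42.9). With |BC| = 71.463, the foot of the radical line on BC is 36.216 from B and the perpendicular offset is √(43.7² − 36.216²) = 24.456. Taking the right-of-BC solution: Q = (26.174, -6.3615).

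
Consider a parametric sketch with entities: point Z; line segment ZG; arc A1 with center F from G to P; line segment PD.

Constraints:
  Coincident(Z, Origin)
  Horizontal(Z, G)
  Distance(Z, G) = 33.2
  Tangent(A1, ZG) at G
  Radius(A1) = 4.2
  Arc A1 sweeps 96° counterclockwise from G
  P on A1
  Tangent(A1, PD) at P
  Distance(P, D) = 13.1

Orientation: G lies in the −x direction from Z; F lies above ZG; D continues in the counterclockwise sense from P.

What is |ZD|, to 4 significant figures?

35.15

Z is at the origin; ZG is horizontal with |ZG| = 33.2 and G on the −x side, so G = (-33.20, 0.000). Since A1 is tangent to ZG there, FG ⟂ ZG, so F = G + (0, 4.2) = (-33.20, 4.200). On A1, G sits at bearing -90° from F; a 96° counterclockwise sweep puts P at bearing 6°, so P = F + 4.2·(cos 6°, sin 6°) = (-29.02, 4.639). Since A1 is tangent to PD there, FP ⟂ PD, so PD runs along (−sin 6°, cos 6°); with |PD| = 13.1, D = (-30.39, 17.67). Then |ZD| = |D − Z| = 35.15.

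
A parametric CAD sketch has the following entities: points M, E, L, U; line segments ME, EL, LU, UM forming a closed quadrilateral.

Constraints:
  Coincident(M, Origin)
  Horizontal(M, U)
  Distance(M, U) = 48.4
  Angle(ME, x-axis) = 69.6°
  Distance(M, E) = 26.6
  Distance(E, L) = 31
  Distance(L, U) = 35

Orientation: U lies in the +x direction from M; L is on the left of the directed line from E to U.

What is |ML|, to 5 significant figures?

51.554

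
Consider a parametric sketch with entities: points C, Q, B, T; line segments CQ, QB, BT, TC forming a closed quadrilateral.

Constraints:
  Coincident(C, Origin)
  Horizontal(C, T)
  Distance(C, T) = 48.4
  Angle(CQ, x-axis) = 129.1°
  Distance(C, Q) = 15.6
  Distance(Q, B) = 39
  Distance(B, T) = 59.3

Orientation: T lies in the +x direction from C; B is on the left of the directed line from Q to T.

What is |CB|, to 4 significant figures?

46.64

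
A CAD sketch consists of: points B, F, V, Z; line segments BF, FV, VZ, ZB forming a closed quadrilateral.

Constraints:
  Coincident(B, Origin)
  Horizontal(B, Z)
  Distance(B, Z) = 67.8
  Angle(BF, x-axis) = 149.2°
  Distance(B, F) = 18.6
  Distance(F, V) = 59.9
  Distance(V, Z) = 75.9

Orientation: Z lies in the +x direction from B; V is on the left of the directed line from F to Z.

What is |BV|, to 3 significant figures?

61.2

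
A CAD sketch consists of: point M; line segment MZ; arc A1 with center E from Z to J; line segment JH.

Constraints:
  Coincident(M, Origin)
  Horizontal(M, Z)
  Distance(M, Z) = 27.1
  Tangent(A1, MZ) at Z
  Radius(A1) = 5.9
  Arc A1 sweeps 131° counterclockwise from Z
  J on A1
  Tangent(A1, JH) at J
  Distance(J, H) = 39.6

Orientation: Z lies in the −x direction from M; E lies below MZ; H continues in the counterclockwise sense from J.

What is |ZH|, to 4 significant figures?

45.12

M is at the origin; MZ is horizontal with |MZ| = 27.1 and Z on the −x side, so Z = (-27.10, 0.000). A1 meets MZ tangentially, so EZ is at right angles to MZ, so E = Z + (0, -5.9) = (-27.10, -5.900). On A1, Z sits at bearing 90° from E; a 131° counterclockwise sweep puts J at bearing 221°, so J = E + 5.9·(cos 221°, sin 221°) = (-31.55, -9.771). A1 meets JH tangentially, so EJ is at right angles to JH, so JH runs along (−sin 221°, cos 221°); with |JH| = 39.6, H = (-5.573, -39.66). Then |ZH| = |H − Z| = 45.12.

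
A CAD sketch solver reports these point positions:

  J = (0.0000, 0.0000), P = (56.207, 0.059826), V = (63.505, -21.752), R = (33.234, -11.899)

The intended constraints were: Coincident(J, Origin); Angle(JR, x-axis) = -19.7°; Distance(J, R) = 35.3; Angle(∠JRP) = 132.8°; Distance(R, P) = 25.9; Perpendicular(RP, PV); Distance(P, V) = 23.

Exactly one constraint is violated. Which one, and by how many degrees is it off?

Perpendicular(RP, PV) — off by 9.00°.

J = (0.00, 0.00) ✓; JR at -19.70° ✓; |JR| = 35.30 ✓; ∠JRP = 132.8° ✓; |RP| = 25.90 ✓; ∠(RP, PV) = 99.00° ✗; |PV| = 23.00 ✓.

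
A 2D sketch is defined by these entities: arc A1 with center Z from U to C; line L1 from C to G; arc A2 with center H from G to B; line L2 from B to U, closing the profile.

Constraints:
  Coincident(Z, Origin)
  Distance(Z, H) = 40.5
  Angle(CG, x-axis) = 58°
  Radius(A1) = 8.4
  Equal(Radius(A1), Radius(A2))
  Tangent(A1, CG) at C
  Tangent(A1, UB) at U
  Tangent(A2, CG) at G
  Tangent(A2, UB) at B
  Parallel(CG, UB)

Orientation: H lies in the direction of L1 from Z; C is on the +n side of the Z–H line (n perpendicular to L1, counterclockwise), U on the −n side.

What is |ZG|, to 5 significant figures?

41.362

Tangency of A1 to both parallel lines with radius 8.4 puts C and U at Z ± 8.4·n: C = (-7.1236, 4.4513), U = (7.1236, -4.4513). Equal radii place G and B the same way about H: G = H + 8.4·n = (14.338, 38.797), B = H − 8.4·n = (28.585, 29.895). Then |ZG| = |G − Z| = 41.362.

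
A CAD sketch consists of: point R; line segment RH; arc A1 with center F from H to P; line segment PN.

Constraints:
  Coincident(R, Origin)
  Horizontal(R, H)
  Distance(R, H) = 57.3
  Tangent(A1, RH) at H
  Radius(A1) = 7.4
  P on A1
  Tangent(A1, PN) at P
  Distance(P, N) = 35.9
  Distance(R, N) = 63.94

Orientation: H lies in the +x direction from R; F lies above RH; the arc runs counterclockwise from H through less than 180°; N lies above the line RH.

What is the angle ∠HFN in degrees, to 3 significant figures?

165°

R is at the origin; R and H share the same y with |RH| = 57.3 and H on the +x side, so H = (57.3, 0.00). A1 meets RH tangentially, so FH is at right angles to RH, so F = H + (0, 7.4) = (57.3, 7.40). Since FP ⟂ PN (tangency), |FN| = √(7.4² + 35.9²) = 36.7 regardless of where P sits on A1. So N lies on both circle(R, 63.94) and circle(F, 36.7); the above-RH intersection is N = (47.6, 42.7). P is the foot of the tangent from N: P = (63.9, 10.8).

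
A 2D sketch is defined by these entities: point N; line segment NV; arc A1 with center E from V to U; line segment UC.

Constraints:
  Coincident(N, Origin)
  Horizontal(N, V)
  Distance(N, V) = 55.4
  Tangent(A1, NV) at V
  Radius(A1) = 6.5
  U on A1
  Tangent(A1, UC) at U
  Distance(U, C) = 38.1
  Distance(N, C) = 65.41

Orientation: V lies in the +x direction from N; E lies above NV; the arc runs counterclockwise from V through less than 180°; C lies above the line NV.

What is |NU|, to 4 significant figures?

62.11

N is at the origin; NV is horizontal with |NV| = 55.4 and V on the +x side, so V = (55.40, 0.000). Since A1 is tangent to NV there, EV ⟂ NV, so E = V + (0, 6.5) = (55.40, 6.500). Since EU ⟂ UC (tangency), |EC| = √(6.5² + 38.1²) = 38.65 regardless of where U sits on A1. So C lies on both circle(N, 65.41) and circle(E, 38.65); the above-NV intersection is C = (48.00, 44.44). U is the foot of the tangent from C: U = (61.48, 8.800).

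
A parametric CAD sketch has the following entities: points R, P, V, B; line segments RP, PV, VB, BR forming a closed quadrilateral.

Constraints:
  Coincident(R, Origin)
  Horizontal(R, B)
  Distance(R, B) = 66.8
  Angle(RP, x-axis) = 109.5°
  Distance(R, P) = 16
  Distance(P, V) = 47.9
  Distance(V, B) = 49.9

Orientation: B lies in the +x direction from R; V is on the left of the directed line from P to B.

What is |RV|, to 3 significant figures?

53.3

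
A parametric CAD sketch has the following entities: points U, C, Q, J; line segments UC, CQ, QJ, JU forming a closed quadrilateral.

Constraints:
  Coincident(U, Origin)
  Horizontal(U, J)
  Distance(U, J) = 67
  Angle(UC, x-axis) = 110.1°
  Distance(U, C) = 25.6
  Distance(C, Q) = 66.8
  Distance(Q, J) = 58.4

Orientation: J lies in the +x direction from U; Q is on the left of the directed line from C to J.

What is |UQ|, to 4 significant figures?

74.92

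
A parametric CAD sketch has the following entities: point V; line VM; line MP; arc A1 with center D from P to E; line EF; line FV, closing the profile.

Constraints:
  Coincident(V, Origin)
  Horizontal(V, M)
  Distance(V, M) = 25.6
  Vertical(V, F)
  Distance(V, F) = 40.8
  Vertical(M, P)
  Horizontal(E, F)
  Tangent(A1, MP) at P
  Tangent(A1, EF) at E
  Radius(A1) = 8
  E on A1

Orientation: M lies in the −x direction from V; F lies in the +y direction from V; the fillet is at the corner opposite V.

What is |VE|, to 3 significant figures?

44.4

V is at the origin; V and M share the same y with |VM| = 25.6 and M on the −x side, so M = (-25.6, 0.00). V and F share the same x with |VF| = 40.8 and F on the +y side, so F = (0.00, 40.8). The virtual corner opposite V is at (-25.6, 40.8). Since A1 is tangent to MP there, DP ⟂ MP and tangency of A1 to EF means the radius DE is perpendicular to EF, with radius 8.0, so the center D sits 8.0 in from both sides at D = (-17.6, 32.8). That places the tangent points at P = (-25.6, 32.8) on MP and E = (-17.6, 40.8) on EF. Then |VE| = |E − V| = 44.4.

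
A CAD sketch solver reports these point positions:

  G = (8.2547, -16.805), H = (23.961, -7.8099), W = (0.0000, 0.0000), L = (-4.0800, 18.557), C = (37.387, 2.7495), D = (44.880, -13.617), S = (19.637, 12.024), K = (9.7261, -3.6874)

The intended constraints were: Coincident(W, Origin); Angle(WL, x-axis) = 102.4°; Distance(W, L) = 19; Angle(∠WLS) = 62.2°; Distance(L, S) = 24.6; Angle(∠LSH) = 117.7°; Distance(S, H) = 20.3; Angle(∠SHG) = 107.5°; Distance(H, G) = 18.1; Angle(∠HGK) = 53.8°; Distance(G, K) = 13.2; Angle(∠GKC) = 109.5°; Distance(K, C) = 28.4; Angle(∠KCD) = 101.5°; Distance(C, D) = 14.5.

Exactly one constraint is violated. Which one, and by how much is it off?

Distance(C, D) = 14.5 — off by 3.50.

W = (0.00, 0.00) ✓; WL at 102.4° ✓; |WL| = 19.00 ✓; ∠WLS = 62.20° ✓; |LS| = 24.60 ✓; ∠LSH = 117.7° ✓; |SH| = 20.30 ✓; ∠SHG = 107.5° ✓; |HG| = 18.10 ✓; ∠HGK = 53.80° ✓; |GK| = 13.20 ✓; ∠GKC = 109.5° ✓; |KC| = 28.40 ✓; ∠KCD = 101.5° ✓; |CD| = 18.00 ✗.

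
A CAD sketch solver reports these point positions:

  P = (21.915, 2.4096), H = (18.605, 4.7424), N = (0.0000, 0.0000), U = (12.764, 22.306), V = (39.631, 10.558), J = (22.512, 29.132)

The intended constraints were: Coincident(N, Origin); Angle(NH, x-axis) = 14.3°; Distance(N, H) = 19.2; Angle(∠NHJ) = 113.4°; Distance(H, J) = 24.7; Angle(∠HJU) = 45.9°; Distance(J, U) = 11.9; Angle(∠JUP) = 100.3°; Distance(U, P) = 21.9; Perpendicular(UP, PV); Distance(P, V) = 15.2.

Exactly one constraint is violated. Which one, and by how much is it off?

Distance(P, V) = 15.2 — off by 4.30.

N = (0.00, 0.00) ✓; NH at 14.30° ✓; |NH| = 19.20 ✓; ∠NHJ = 113.4° ✓; |HJ| = 24.70 ✓; ∠HJU = 45.90° ✓; |JU| = 11.90 ✓; ∠JUP = 100.3° ✓; |UP| = 21.90 ✓; ∠(UP, PV) = 90.00° ✓; |PV| = 19.50 ✗.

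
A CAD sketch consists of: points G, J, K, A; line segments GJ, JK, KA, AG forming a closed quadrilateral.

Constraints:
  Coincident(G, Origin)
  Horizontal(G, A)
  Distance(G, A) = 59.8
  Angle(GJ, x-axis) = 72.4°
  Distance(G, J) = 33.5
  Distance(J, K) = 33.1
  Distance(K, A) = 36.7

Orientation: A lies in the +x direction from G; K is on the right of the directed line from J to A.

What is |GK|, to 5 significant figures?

23.178

Checks: |JK| = 33.10 ✓; |KA| = 36.70 ✓.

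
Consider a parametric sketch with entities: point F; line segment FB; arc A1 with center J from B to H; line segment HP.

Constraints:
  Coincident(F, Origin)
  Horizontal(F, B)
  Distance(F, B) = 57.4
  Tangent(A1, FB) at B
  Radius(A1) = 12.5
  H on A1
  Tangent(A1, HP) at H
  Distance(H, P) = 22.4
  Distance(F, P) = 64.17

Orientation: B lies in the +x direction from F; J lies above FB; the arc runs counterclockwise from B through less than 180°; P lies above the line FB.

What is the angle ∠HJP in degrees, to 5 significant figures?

60.837°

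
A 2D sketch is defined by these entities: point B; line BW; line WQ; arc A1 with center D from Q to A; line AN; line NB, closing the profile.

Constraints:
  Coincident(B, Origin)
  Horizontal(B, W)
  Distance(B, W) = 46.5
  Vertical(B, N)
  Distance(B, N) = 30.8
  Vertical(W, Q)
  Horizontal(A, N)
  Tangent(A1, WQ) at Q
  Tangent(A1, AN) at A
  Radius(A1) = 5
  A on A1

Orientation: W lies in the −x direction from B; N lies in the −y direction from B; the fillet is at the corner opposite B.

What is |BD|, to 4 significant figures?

48.87

B and N share the same x with |BN| = 30.8 and N on the −y side, so N = (0.000, -30.80). The virtual corner opposite B is at (-46.50, -30.80). Tangency of A1 to WQ means the radius DQ is perpendicular to WQ and tangency of A1 to AN means the radius DA is perpendicular to AN, with radius 5.0, so the center D sits 5.0 in from both sides at D = (-41.50, -25.80). Then |BD| = |D − B| = 48.87.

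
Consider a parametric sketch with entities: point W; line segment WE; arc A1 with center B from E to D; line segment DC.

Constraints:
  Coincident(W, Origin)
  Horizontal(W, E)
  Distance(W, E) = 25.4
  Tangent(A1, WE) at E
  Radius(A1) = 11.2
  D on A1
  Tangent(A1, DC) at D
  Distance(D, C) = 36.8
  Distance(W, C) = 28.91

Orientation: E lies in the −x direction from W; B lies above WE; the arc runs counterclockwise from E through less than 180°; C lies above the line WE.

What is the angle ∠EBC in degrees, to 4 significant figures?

114.7°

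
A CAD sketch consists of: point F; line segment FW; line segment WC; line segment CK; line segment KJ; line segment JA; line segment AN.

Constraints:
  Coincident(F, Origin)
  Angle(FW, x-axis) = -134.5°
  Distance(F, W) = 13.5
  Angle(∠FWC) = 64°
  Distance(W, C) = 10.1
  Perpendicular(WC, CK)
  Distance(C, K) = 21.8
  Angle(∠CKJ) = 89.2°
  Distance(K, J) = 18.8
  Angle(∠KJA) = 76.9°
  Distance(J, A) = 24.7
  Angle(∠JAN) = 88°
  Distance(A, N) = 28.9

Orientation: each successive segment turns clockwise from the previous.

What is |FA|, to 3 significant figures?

17.0

∠CKJ = 89.2° gives KJ at -71.3° from the x-axis; with |KJ| = 18.8, J = (13.7, -10.6). ∠KJA = 76.9° gives JA at -174° from the x-axis; with |JA| = 24.7, A = (-10.8, -13.0). Then |FA| = |A − F| = 17.0.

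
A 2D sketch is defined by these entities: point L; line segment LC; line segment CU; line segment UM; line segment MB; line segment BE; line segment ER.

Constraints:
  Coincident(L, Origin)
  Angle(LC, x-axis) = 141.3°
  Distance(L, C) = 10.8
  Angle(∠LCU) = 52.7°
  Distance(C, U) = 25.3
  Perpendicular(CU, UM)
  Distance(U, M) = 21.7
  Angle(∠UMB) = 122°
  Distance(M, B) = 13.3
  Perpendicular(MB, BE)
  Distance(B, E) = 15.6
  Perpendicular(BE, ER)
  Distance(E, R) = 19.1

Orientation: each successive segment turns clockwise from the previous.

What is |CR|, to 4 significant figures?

22.61

The perpendicularity gives BE at right angles to MB, so BE runs at 136.0°; with |BE| = 15.6, E = (0.9089, -6.913). BE ⟂ ER, so ER runs at 46.00°; with |ER| = 19.1, R = (14.18, 6.827). Then |CR| = |R − C| = 22.61.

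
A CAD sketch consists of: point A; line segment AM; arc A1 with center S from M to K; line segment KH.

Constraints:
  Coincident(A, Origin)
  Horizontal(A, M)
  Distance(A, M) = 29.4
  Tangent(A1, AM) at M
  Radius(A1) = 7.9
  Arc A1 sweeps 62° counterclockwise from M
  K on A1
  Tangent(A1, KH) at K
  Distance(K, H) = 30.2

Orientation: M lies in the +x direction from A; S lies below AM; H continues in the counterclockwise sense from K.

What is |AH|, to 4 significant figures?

31.94

On A1, M sits at bearing 90° from S; a 62° counterclockwise sweep puts K at bearing 152°, so K = S + 7.9·(cos 152°, sin 152°) = (22.42, -4.191). Tangency of A1 to KH means the radius SK is perpendicular to KH, so KH runs along (−sin 152°, cos 152°); with |KH| = 30.2, H = (8.247, -30.86). Then |AH| = |H − A| = 31.94.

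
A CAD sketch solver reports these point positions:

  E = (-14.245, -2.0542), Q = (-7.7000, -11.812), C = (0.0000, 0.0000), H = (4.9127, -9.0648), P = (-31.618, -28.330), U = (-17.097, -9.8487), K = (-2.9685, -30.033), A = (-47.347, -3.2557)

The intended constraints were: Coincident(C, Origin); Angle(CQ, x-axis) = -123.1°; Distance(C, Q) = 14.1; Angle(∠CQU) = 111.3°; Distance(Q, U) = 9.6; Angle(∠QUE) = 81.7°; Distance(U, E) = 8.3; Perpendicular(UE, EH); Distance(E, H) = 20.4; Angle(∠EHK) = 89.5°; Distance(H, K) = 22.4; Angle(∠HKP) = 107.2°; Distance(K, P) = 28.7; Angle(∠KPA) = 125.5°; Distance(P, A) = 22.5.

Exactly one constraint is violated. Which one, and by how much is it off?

Distance(P, A) = 22.5 — off by 7.10.

C = (0.00, 0.00) ✓; CQ at -123.1° ✓; |CQ| = 14.10 ✓; ∠CQU = 111.3° ✓; |QU| = 9.600 ✓; ∠QUE = 81.70° ✓; |UE| = 8.300 ✓; ∠(UE, EH) = 90.00° ✓; |EH| = 20.40 ✓; ∠EHK = 89.50° ✓; |HK| = 22.40 ✓; ∠HKP = 107.2° ✓; |KP| = 28.70 ✓; ∠KPA = 125.5° ✓; |PA| = 29.60 ✗.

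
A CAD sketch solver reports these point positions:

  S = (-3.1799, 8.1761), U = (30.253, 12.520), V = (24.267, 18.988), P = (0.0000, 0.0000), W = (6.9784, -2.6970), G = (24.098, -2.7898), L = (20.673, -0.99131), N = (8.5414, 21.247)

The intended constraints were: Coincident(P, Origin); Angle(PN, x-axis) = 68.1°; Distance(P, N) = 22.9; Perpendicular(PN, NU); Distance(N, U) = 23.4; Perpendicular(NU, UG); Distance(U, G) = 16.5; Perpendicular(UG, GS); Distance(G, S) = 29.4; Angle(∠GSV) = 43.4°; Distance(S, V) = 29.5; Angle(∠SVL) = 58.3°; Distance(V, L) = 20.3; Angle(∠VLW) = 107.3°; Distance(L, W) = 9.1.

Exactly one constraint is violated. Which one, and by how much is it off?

Distance(L, W) = 9.1 — off by 4.70.

P = (0.00, 0.00) ✓; PN at 68.10° ✓; |PN| = 22.90 ✓; ∠(PN, NU) = 90.00° ✓; |NU| = 23.40 ✓; ∠(NU, UG) = 90.00° ✓; |UG| = 16.50 ✓; ∠(UG, GS) = 90.00° ✓; |GS| = 29.40 ✓; ∠GSV = 43.40° ✓; |SV| = 29.50 ✓; ∠SVL = 58.30° ✓; |VL| = 20.30 ✓; ∠VLW = 107.3° ✓; |LW| = 13.80 ✗.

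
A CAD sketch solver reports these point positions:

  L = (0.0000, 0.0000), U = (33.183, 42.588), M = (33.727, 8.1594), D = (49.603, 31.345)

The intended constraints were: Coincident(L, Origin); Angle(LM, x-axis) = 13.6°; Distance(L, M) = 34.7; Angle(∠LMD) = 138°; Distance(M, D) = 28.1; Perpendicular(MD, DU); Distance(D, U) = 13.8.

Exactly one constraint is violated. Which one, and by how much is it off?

Distance(D, U) = 13.8 — off by 6.10.

L = (0.00, 0.00) ✓; LM at 13.60° ✓; |LM| = 34.70 ✓; ∠LMD = 138.0° ✓; |MD| = 28.10 ✓; ∠(MD, DU) = 90.00° ✓; |DU| = 19.90 ✗.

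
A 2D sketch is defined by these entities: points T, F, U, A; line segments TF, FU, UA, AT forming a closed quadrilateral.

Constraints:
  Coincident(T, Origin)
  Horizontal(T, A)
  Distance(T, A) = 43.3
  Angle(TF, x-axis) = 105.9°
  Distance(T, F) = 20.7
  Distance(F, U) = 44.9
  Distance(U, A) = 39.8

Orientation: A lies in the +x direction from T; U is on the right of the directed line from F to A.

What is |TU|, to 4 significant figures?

24.33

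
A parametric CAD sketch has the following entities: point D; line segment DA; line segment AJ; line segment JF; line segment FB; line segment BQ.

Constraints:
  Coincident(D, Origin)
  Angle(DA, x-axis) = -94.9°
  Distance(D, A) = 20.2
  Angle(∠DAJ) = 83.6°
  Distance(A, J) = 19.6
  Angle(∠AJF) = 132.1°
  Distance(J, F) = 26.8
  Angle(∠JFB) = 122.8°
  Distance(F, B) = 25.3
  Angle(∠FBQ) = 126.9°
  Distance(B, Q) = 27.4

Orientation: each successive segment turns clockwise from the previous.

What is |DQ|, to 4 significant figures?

34.57

∠JFB = 122.8° gives FB at 63.60° from the x-axis; with |FB| = 25.3, B = (-23.42, 29.40). ∠FBQ = 126.9° gives BQ at 10.50° from the x-axis; with |BQ| = 27.4, Q = (3.522, 34.39). Then |DQ| = |Q − D| = 34.57.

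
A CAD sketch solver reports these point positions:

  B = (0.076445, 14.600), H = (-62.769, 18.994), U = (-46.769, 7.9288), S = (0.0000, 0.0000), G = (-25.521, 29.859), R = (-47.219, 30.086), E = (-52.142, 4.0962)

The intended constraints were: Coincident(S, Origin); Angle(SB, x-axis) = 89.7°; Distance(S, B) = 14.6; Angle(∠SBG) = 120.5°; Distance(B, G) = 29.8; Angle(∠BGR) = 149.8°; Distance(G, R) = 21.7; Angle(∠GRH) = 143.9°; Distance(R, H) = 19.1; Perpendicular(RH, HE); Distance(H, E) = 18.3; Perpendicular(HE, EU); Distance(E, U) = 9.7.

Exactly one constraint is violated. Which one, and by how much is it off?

Distance(E, U) = 9.7 — off by 3.10.

S = (0.00, 0.00) ✓; SB at 89.70° ✓; |SB| = 14.60 ✓; ∠SBG = 120.5° ✓; |BG| = 29.80 ✓; ∠BGR = 149.8° ✓; |GR| = 21.70 ✓; ∠GRH = 143.9° ✓; |RH| = 19.10 ✓; ∠(RH, HE) = 90.00° ✓; |HE| = 18.30 ✓; ∠(HE, EU) = 90.00° ✓; |EU| = 6.600 ✗.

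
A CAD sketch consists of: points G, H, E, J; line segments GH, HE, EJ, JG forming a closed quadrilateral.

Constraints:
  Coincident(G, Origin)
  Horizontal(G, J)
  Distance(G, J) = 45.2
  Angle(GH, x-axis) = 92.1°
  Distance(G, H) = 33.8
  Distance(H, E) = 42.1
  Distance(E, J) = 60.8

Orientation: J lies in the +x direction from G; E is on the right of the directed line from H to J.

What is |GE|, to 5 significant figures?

16.410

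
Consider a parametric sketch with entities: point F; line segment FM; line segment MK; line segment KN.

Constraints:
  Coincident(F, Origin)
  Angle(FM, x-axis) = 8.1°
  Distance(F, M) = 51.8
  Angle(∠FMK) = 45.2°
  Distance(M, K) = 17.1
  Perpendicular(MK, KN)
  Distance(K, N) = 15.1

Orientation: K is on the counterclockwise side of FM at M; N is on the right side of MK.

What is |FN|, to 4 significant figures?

55.37

∠FMK = 45.2°, so MK runs at 8.1° + (180° − 45.2°) = 142.9° from the x-axis; with |MK| = 17.1, K = M + 17.1·(cos 142.9°, sin 142.9°) = (37.64, 17.61). MK is perpendicular to KN; with |KN| = 15.1 on the right of MK, N = K + 15.1·(0.6032, 0.7976) = (46.75, 29.66). Then |FN| = |N − F| = 55.37.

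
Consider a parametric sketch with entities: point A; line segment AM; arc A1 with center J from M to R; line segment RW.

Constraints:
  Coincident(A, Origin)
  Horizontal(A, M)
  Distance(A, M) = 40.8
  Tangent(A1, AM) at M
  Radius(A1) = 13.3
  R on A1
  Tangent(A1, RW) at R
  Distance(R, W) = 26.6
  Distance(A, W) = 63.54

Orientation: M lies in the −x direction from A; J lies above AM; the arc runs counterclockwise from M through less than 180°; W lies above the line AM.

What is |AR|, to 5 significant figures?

37.480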